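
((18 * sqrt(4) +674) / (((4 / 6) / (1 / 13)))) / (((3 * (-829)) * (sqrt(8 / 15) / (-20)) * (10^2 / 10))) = 355 * sqrt(30) / 21554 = 0.09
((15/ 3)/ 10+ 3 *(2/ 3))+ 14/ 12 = 11/ 3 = 3.67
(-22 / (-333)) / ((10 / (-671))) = -7381 / 1665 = -4.43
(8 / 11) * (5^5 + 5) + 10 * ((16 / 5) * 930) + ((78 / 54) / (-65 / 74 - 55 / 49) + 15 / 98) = 2254935842911 / 70388010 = 32035.79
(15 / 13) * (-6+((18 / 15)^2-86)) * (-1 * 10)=13584 / 13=1044.92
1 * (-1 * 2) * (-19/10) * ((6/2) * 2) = 114/5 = 22.80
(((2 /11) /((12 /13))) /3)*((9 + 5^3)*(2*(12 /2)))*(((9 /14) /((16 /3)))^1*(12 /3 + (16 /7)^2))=885807 /7546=117.39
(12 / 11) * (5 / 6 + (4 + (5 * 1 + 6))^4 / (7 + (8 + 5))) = 30385 / 11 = 2762.27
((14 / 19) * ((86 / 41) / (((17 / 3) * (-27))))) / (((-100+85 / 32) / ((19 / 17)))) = 0.00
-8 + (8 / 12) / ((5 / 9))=-34 / 5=-6.80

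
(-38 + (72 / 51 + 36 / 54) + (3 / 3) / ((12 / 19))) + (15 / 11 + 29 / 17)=-23389 / 748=-31.27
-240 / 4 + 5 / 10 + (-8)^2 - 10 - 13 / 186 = -518 / 93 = -5.57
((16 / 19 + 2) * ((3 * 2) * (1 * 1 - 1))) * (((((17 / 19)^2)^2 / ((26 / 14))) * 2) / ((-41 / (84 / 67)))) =0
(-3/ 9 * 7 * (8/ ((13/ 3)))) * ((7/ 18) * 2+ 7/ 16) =-1225/ 234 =-5.24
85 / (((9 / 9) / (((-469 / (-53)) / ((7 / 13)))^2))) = 64484485 / 2809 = 22956.38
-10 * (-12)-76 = 44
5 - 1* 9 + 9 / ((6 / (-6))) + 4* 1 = -9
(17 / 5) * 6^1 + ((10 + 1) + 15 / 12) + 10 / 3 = 2159 / 60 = 35.98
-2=-2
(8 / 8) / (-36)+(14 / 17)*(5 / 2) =1243 / 612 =2.03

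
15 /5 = 3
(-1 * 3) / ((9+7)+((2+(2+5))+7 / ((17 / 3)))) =-51 / 446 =-0.11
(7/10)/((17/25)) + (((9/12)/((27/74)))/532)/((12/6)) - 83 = -26687683/325584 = -81.97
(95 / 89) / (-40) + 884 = 883.97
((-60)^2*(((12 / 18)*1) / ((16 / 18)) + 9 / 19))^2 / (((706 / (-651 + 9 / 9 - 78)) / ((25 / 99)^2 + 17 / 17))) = -21287159.97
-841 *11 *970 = -8973470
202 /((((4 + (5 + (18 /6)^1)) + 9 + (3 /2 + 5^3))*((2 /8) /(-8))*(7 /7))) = -12928 /295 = -43.82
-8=-8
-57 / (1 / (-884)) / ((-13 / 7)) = -27132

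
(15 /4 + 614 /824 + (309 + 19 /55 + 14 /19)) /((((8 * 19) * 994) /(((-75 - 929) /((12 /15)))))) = -8498745293 /3252471376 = -2.61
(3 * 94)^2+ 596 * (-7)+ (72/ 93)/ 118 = 75352.01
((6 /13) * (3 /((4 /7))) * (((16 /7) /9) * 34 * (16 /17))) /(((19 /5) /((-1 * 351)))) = -34560 /19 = -1818.95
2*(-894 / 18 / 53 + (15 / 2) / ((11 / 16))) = 34882 / 1749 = 19.94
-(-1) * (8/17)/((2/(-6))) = -24/17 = -1.41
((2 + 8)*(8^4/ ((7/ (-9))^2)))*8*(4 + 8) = 318504960/ 49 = 6500101.22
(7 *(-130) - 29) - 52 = -991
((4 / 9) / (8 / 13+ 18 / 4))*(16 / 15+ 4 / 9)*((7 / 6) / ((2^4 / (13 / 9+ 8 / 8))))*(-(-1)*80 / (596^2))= 4862 / 922518153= 0.00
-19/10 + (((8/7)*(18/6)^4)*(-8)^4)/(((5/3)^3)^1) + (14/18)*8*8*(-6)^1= 428403721/5250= 81600.71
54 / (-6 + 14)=27 / 4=6.75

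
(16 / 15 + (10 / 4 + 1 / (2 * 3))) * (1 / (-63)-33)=-3328 / 27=-123.26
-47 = -47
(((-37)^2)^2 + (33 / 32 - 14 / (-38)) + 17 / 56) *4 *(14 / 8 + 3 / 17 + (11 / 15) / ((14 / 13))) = 582342422231 / 29792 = 19546939.52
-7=-7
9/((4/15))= 33.75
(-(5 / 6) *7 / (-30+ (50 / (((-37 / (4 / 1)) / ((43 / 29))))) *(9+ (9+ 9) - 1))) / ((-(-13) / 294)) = 368039 / 665054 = 0.55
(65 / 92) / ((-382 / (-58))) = 1885 / 17572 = 0.11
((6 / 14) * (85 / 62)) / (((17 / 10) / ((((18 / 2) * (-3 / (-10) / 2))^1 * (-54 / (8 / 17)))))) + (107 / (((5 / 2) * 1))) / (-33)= -31415683 / 572880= -54.84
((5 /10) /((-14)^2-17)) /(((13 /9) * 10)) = 9 /46540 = 0.00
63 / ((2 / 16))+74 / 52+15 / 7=92377 / 182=507.57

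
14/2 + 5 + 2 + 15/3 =19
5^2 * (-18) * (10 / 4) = -1125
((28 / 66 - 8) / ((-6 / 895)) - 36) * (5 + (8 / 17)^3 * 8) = 3104301571 / 486387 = 6382.37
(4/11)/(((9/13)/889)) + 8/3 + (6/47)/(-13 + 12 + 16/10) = 469.83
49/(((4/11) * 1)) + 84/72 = 1631/12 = 135.92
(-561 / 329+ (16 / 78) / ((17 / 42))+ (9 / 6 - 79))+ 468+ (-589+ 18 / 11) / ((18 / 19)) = -1660574647 / 7198191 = -230.69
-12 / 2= -6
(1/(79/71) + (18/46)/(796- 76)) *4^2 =130719/9085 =14.39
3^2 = 9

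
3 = 3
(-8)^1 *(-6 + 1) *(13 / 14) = 260 / 7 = 37.14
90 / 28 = 45 / 14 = 3.21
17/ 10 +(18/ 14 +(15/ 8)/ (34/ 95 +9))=113297/ 35560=3.19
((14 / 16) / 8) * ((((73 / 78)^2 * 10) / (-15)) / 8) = -37303 / 4672512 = -0.01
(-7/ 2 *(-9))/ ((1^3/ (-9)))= -567/ 2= -283.50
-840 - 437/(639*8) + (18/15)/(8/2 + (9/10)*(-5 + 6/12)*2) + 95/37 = -6497140777/7754904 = -837.81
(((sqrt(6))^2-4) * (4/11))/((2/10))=40/11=3.64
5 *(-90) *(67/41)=-30150/41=-735.37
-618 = -618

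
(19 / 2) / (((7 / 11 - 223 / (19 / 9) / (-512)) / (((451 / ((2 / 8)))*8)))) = 14671224832 / 90173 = 162700.86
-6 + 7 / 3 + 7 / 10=-2.97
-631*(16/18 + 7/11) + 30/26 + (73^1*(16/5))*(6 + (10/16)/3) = 3146626/6435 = 488.99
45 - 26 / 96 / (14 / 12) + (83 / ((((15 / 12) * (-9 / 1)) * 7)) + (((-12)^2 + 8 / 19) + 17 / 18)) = 431101 / 2280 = 189.08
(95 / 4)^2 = 9025 / 16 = 564.06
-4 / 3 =-1.33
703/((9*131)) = 703/1179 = 0.60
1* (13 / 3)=13 / 3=4.33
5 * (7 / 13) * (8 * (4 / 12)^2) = 2.39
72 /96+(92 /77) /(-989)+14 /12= 1.92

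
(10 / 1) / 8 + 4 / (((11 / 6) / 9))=919 / 44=20.89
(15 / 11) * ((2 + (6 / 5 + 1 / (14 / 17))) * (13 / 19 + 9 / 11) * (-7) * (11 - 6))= -727695 / 2299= -316.53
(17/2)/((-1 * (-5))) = 17/10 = 1.70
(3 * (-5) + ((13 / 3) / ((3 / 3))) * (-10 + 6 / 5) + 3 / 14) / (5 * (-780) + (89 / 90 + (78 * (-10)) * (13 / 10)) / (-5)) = 0.01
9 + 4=13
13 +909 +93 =1015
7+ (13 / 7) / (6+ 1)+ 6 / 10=1927 / 245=7.87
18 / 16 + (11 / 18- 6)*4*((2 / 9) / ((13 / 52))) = -11687 / 648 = -18.04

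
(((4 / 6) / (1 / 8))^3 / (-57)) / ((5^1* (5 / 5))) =-4096 / 7695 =-0.53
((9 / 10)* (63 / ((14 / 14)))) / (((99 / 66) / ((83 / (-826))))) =-2241 / 590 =-3.80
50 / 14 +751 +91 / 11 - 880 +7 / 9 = -80650 / 693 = -116.38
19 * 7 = 133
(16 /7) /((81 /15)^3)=2000 /137781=0.01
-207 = -207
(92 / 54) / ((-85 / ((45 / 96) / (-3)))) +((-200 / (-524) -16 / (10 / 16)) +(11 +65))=244291193 / 4810320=50.78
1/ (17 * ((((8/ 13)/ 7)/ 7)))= 637/ 136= 4.68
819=819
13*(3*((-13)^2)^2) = 1113879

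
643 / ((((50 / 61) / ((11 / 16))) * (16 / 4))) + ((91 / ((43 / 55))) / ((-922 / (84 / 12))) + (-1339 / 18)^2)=29121085968739 / 5138121600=5667.65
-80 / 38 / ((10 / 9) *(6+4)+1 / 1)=-360 / 2071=-0.17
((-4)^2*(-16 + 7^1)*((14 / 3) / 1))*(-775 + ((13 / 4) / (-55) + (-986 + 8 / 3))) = 64990184 / 55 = 1181639.71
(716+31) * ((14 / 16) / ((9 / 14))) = 4067 / 4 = 1016.75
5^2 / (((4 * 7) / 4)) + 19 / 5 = 258 / 35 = 7.37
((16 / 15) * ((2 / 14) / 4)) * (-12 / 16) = -1 / 35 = -0.03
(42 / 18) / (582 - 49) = 7 / 1599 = 0.00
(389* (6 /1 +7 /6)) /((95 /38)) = 1115.13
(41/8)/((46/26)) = 533/184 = 2.90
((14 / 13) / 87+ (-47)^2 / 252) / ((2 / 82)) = 34192729 / 95004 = 359.91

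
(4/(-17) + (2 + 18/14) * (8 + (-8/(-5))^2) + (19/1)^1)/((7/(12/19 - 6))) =-50226/1225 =-41.00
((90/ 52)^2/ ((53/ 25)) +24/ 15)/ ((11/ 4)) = 539749/ 492635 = 1.10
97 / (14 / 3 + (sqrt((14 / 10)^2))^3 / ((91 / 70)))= 94575 / 6608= 14.31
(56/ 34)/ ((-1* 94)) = -14/ 799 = -0.02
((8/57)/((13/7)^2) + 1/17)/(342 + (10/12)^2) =195564/673439819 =0.00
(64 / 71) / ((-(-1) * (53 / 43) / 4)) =11008 / 3763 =2.93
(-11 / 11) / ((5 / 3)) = -3 / 5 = -0.60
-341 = -341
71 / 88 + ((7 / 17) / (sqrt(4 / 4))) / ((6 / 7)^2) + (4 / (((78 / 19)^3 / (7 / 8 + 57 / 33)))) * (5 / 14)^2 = 1.39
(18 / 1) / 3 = 6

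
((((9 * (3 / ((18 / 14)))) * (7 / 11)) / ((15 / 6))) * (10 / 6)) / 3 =98 / 33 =2.97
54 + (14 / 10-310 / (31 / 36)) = -304.60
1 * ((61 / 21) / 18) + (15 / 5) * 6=6865 / 378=18.16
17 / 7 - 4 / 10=71 / 35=2.03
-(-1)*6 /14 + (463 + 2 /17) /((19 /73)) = 4024072 /2261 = 1779.78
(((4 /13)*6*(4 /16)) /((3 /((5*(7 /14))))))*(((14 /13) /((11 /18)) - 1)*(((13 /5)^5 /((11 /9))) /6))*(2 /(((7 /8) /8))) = 45978816 /529375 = 86.85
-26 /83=-0.31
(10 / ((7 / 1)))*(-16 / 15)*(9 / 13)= -1.05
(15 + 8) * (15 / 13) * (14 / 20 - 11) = -7107 / 26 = -273.35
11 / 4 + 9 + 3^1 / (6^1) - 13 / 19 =879 / 76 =11.57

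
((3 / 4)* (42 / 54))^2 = 49 / 144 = 0.34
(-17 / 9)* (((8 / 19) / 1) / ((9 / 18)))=-272 / 171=-1.59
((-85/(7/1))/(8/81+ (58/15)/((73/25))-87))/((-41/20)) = -10052100/145226879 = -0.07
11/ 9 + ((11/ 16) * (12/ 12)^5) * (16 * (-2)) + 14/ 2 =-124/ 9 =-13.78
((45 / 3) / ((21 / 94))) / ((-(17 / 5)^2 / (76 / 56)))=-111625 / 14161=-7.88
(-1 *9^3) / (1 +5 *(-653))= 243 / 1088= 0.22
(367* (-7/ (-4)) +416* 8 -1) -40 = 15717/ 4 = 3929.25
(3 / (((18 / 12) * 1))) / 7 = 2 / 7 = 0.29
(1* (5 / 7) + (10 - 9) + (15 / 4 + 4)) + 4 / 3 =907 / 84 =10.80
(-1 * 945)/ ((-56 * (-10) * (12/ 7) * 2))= -63/ 128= -0.49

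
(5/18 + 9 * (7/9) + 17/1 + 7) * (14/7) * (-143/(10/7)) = -563563/90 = -6261.81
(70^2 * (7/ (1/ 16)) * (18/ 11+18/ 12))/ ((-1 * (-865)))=3786720/ 1903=1989.87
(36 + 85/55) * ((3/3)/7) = 59/11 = 5.36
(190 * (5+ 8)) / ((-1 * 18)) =-1235 / 9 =-137.22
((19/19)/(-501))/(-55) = 1/27555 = 0.00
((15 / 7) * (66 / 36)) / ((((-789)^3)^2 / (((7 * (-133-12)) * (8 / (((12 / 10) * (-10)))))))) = 7975 / 723741163026980283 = 0.00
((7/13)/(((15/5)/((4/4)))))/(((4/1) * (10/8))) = 7/195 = 0.04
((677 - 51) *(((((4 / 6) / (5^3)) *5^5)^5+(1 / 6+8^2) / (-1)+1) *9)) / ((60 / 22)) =2151769303343 / 810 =2656505312.77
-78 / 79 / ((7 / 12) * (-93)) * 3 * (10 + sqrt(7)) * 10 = 9360 * sqrt(7) / 17143 + 93600 / 17143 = 6.90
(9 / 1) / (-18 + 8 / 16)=-18 / 35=-0.51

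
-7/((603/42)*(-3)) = 98/603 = 0.16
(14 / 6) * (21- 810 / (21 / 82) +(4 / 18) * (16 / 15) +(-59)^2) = 320714 / 405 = 791.89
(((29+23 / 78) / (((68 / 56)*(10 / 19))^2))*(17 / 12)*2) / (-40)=-5.08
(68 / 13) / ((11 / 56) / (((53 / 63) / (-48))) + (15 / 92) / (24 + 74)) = -32493664 / 69611217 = -0.47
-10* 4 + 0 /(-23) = -40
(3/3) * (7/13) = 7/13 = 0.54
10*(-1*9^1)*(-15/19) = 1350/19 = 71.05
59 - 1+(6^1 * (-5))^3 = -26942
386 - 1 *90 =296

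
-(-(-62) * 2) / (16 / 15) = -465 / 4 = -116.25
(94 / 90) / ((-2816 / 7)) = -329 / 126720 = -0.00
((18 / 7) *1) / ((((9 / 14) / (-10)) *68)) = -10 / 17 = -0.59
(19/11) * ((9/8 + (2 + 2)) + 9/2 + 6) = 2375/88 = 26.99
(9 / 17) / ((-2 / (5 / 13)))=-0.10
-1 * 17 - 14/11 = -201/11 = -18.27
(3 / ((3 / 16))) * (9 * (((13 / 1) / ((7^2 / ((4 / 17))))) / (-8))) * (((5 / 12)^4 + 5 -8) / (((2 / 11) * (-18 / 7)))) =-8806369 / 1233792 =-7.14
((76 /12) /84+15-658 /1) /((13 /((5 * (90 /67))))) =-4050425 /12194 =-332.17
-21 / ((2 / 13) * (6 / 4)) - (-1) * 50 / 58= -90.14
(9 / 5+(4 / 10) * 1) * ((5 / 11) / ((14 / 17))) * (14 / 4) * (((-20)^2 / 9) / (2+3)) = 340 / 9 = 37.78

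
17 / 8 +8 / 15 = 319 / 120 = 2.66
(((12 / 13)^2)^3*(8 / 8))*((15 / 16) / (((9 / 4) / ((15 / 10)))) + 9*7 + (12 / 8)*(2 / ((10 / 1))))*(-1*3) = -2863185408 / 24134045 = -118.64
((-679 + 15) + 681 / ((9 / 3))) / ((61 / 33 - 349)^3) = 15704469 / 1503484706816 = 0.00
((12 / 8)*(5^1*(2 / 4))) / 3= 1.25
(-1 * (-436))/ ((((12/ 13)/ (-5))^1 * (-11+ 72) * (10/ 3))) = -1417/ 122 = -11.61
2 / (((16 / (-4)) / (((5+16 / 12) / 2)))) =-19 / 12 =-1.58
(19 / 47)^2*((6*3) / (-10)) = -3249 / 11045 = -0.29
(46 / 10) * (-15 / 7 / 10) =-69 / 70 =-0.99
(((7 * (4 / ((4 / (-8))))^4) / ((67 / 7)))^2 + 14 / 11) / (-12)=-221551557311 / 296274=-747792.78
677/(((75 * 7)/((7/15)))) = 677/1125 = 0.60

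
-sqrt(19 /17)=-sqrt(323) /17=-1.06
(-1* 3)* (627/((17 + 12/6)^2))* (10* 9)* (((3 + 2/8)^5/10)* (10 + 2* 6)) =-3639042693/9728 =-374079.22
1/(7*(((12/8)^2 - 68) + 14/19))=-76/34587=-0.00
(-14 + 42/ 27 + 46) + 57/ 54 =623/ 18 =34.61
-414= -414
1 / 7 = 0.14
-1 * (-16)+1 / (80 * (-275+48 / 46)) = 8065257 / 504080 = 16.00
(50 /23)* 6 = 300 /23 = 13.04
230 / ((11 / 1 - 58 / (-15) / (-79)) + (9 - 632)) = -136275 / 362639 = -0.38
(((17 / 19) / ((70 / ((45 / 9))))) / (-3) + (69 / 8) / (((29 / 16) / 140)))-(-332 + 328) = 15509435 / 23142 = 670.19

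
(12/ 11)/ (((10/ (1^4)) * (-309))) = -2/ 5665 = -0.00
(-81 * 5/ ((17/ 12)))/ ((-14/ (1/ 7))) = 2.92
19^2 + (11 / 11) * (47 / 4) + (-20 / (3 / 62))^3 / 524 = -134390.04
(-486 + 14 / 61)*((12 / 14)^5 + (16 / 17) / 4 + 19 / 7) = -28889510976 / 17428859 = -1657.57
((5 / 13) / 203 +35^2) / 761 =3232780 / 2008279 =1.61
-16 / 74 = -0.22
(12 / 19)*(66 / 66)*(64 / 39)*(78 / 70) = 768 / 665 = 1.15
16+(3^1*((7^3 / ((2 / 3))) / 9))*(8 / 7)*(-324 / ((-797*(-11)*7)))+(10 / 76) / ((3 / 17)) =15701995 / 999438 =15.71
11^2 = 121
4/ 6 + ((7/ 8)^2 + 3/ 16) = 311/ 192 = 1.62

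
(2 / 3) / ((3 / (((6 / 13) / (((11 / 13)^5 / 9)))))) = 342732 / 161051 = 2.13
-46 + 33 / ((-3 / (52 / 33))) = -190 / 3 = -63.33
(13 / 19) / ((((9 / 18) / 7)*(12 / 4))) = 3.19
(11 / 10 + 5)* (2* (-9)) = -549 / 5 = -109.80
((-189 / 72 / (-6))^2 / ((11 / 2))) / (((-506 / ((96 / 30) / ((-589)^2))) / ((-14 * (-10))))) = -343 / 3861924572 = -0.00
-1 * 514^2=-264196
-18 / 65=-0.28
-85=-85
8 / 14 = 4 / 7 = 0.57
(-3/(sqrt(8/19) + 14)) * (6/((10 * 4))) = -1197/37160 + 9 * sqrt(38)/37160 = -0.03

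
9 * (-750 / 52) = -3375 / 26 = -129.81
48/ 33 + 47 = 533/ 11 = 48.45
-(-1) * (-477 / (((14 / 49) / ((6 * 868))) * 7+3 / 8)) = -2484216 / 1955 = -1270.70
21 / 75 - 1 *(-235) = 5882 / 25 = 235.28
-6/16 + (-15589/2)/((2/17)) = -530029/8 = -66253.62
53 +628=681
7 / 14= 1 / 2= 0.50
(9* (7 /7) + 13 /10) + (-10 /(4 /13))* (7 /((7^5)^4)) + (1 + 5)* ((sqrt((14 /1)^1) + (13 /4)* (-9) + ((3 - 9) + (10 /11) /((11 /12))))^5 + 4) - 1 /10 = -240007852607569483369054191084045201709 /756884440077613605409000814080 + 1160875857369908703* sqrt(14) /27437936768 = -158793377.50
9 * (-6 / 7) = -54 / 7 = -7.71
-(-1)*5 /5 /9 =1 /9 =0.11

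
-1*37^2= -1369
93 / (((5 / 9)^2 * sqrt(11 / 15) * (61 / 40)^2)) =482112 * sqrt(165) / 40931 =151.30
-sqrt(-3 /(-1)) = -sqrt(3) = -1.73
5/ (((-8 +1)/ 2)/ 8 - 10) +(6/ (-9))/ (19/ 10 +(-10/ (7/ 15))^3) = -8097290300/ 16905484983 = -0.48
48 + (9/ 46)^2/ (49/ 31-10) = 2945193/ 61364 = 48.00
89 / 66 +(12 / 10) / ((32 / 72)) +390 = 65018 / 165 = 394.05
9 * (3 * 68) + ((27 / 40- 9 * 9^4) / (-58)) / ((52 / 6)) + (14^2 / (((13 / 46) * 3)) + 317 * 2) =510062837 / 180960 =2818.65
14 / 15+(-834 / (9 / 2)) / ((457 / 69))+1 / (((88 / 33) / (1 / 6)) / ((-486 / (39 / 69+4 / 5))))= -424453007 / 8609880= -49.30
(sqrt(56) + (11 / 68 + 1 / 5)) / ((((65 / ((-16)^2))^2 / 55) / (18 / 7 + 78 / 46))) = 15229108224 / 11563825 + 990511104 * sqrt(14) / 136045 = 28559.07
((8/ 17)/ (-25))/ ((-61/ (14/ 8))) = 14/ 25925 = 0.00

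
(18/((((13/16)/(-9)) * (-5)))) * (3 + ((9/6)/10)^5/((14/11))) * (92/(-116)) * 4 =-250392179799/659750000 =-379.53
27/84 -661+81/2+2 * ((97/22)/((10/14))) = -936063/1540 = -607.83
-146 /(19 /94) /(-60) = 3431 /285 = 12.04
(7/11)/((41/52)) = 364/451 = 0.81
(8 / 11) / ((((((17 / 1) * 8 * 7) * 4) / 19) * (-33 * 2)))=-0.00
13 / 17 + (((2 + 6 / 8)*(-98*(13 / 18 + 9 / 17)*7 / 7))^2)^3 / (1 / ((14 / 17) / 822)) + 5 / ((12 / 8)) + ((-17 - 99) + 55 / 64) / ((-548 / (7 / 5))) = 2708901909221266564683774740822987 / 1835562938962184663040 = 1475788082076.26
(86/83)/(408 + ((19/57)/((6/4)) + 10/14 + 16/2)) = 5418/2180161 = 0.00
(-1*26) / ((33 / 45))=-390 / 11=-35.45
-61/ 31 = -1.97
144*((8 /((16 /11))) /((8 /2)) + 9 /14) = 2034 /7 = 290.57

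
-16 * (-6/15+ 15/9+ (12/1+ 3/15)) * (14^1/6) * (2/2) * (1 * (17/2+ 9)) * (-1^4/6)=39592/27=1466.37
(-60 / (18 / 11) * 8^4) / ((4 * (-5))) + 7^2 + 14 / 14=22678 / 3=7559.33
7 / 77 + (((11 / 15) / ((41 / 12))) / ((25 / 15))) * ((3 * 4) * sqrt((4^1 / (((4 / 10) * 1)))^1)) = 1 / 11 + 1584 * sqrt(10) / 1025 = 4.98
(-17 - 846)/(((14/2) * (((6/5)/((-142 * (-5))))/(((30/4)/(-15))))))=1531825/42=36472.02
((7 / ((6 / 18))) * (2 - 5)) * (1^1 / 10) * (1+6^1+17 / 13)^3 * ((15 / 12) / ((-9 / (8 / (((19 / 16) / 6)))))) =846526464 / 41743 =20279.48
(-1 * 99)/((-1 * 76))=99/76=1.30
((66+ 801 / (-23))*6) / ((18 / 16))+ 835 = 23029 / 23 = 1001.26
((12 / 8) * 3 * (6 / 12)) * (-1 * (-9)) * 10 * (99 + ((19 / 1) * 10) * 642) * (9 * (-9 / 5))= -800960319 / 2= -400480159.50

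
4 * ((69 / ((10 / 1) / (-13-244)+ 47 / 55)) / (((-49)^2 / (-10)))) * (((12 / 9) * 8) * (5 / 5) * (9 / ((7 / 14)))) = -832268800 / 3075681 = -270.60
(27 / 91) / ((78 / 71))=639 / 2366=0.27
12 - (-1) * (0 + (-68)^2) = 4636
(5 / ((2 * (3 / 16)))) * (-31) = -413.33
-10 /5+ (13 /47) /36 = -3371 /1692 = -1.99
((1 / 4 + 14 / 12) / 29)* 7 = 119 / 348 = 0.34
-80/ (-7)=80/ 7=11.43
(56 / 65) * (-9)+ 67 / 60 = -5177 / 780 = -6.64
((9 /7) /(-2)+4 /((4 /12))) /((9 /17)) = 901 /42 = 21.45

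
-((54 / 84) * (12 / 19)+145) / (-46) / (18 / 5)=96695 / 110124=0.88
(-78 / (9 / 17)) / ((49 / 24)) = -3536 / 49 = -72.16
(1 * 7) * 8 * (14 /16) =49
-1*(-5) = 5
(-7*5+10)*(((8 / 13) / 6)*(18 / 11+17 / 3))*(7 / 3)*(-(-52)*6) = -1349600 / 99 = -13632.32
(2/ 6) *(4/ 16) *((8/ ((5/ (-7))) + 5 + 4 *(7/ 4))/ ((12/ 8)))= 2/ 45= 0.04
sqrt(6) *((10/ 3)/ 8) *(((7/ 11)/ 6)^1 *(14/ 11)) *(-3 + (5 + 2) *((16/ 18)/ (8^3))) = -421645 *sqrt(6)/ 2509056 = -0.41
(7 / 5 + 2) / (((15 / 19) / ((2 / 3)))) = 646 / 225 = 2.87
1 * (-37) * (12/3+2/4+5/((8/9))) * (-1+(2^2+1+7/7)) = -14985/8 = -1873.12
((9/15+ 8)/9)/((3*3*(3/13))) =559/1215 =0.46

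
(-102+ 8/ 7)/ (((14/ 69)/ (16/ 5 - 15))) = 1437063/ 245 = 5865.56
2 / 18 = 1 / 9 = 0.11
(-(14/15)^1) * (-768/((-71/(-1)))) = 3584/355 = 10.10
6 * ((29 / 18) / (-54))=-29 / 162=-0.18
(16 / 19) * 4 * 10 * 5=3200 / 19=168.42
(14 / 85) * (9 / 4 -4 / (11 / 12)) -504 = -943131 / 1870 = -504.35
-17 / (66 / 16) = -136 / 33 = -4.12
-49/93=-0.53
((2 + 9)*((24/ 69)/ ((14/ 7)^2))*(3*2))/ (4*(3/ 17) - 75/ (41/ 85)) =-30668/ 827103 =-0.04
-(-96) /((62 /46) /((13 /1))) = 925.94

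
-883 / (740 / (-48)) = 10596 / 185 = 57.28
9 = 9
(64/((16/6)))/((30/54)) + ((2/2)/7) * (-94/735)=44434/1029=43.18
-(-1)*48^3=110592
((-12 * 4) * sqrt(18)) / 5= -144 * sqrt(2) / 5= -40.73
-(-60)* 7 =420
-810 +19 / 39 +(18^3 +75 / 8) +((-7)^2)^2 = 2319053 / 312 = 7432.86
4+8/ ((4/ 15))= 34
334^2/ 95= 111556/ 95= 1174.27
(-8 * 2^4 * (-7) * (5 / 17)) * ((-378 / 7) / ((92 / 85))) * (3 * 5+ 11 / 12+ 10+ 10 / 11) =-89233200 / 253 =-352700.40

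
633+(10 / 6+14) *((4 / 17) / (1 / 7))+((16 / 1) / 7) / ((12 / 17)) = 78783 / 119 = 662.04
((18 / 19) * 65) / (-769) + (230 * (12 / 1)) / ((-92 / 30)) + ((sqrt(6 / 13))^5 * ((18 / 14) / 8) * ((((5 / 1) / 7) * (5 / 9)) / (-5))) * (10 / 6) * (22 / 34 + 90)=-13151070 / 14611 -115575 * sqrt(78) / 3660202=-900.36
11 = 11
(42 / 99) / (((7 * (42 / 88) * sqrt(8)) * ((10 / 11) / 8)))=88 * sqrt(2) / 315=0.40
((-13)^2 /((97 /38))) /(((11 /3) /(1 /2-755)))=-14536197 /1067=-13623.43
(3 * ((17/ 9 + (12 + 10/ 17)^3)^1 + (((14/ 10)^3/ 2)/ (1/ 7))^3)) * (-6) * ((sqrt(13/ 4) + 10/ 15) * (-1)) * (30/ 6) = 1991498586791617/ 11514843750 + 1991498586791617 * sqrt(13)/ 15353125000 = 640637.12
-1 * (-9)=9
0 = 0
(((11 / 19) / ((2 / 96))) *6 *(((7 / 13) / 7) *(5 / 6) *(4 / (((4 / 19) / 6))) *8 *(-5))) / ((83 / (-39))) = 1900800 / 83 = 22901.20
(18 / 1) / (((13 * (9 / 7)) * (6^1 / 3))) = 7 / 13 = 0.54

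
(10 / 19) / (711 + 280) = 10 / 18829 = 0.00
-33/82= -0.40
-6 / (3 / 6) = -12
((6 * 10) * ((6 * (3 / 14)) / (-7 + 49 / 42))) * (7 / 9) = -72 / 7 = -10.29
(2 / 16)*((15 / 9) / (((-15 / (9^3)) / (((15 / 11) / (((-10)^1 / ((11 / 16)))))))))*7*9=15309 / 256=59.80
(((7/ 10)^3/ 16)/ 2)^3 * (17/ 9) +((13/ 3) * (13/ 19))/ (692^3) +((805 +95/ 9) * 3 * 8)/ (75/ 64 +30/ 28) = 5653464211433028616166904793/ 647944641675264000000000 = 8725.23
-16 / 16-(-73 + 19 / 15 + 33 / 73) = 76958 / 1095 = 70.28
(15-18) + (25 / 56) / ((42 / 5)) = -6931 / 2352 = -2.95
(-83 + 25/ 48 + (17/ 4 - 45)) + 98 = -1211/ 48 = -25.23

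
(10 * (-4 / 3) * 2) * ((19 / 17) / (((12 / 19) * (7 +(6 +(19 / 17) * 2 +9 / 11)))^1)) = -2090 / 711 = -2.94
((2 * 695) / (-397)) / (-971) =1390 / 385487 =0.00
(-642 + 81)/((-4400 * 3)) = 17/400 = 0.04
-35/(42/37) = -185/6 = -30.83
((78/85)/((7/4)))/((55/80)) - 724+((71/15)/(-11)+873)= 2932142/19635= 149.33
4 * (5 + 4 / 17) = 356 / 17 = 20.94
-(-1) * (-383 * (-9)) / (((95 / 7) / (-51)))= -12953.46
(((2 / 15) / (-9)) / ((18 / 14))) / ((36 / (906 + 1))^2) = -5758543 / 787320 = -7.31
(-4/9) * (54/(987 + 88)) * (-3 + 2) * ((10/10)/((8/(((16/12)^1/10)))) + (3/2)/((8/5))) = 229/10750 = 0.02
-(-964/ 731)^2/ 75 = -929296/ 40077075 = -0.02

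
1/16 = 0.06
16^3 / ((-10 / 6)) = -12288 / 5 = -2457.60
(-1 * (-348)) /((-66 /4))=-232 /11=-21.09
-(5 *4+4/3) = -64/3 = -21.33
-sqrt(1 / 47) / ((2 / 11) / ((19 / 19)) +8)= -0.02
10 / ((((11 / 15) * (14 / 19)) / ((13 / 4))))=18525 / 308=60.15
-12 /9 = -4 /3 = -1.33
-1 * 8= -8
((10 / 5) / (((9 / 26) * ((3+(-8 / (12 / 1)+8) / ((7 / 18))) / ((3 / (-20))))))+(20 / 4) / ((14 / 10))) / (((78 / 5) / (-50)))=-1418450 / 125307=-11.32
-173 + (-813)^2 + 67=660863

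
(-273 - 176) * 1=-449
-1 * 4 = -4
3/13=0.23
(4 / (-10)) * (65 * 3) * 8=-624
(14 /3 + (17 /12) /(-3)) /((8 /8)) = 151 /36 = 4.19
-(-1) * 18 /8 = 9 /4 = 2.25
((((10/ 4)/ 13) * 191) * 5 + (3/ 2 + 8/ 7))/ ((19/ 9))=152577/ 1729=88.25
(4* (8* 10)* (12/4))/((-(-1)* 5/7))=1344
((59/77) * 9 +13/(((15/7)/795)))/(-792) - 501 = -15462443/30492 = -507.10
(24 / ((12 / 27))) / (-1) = -54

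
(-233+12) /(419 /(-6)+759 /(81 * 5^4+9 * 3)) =3731364 /1178813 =3.17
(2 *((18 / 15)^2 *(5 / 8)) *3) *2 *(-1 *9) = -486 / 5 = -97.20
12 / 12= 1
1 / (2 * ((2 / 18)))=9 / 2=4.50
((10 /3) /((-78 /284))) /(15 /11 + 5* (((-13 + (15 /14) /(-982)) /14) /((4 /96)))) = 37580158 /340833285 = 0.11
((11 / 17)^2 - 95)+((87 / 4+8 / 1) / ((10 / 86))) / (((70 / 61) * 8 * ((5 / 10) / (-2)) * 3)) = -45687599 / 346800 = -131.74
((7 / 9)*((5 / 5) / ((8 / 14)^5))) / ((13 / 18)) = 117649 / 6656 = 17.68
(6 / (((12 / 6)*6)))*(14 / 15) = 7 / 15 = 0.47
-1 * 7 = -7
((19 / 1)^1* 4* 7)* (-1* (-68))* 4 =144704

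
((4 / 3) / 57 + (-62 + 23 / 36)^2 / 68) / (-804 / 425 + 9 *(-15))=-0.40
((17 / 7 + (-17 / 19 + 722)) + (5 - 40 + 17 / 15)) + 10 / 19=1376936 / 1995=690.19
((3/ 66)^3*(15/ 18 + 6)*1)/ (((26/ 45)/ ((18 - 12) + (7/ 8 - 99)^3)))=-297496135095/ 283492352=-1049.40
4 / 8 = 1 / 2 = 0.50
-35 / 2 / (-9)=1.94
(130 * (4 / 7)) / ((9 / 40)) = 20800 / 63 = 330.16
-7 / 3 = -2.33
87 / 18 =29 / 6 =4.83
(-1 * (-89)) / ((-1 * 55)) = -1.62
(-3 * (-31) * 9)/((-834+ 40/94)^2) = 1848933/1534915684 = 0.00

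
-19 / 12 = -1.58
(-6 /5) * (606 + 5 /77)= -280002 /385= -727.28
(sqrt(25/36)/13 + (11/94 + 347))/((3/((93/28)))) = 19727873/51324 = 384.38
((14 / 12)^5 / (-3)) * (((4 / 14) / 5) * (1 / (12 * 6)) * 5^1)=-2401 / 839808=-0.00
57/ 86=0.66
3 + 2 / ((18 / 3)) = 3.33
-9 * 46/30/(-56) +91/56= 131/70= 1.87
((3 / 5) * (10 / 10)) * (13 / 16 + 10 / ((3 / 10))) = 20.49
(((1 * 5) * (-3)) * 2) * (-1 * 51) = 1530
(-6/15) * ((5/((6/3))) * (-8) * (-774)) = -6192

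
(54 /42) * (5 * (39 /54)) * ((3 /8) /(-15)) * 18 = -117 /56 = -2.09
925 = 925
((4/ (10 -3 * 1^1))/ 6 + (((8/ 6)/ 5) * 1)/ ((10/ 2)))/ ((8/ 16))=52/ 175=0.30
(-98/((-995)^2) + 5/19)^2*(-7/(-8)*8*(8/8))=171397147020183/353833969725625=0.48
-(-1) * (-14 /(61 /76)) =-1064 /61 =-17.44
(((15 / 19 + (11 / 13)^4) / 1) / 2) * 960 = 339165120 / 542659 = 625.01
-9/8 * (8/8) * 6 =-27/4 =-6.75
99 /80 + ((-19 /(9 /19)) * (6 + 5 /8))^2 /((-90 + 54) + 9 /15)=-9146114773 /4587840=-1993.56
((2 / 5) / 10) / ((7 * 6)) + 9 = 9451 / 1050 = 9.00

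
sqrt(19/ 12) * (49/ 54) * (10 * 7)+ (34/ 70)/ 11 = 17/ 385+ 1715 * sqrt(57)/ 162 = 79.97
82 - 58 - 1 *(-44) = 68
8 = 8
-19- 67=-86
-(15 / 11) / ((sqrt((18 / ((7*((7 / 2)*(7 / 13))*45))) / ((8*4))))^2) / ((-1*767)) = 205800 / 109681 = 1.88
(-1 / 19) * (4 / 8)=-1 / 38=-0.03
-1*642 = -642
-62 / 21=-2.95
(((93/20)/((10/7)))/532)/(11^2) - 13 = -23909507/1839200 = -13.00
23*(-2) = -46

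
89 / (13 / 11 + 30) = 979 / 343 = 2.85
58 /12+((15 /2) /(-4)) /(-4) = 509 /96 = 5.30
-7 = -7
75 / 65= 15 / 13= 1.15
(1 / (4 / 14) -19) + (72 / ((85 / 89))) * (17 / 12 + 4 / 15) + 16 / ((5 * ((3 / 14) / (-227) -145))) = 43627121249 / 391691050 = 111.38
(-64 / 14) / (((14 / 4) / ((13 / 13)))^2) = -128 / 343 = -0.37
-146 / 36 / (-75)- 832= -1123127 / 1350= -831.95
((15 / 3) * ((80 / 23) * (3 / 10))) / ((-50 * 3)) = -4 / 115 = -0.03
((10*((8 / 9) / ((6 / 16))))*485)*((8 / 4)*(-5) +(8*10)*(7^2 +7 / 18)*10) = 110350304000 / 243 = 454116477.37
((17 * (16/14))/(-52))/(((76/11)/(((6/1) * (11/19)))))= -6171/32851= -0.19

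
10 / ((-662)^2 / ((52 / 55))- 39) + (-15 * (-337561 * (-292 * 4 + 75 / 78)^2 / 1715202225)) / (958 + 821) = 468161384334288695443 / 207142331478832369620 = 2.26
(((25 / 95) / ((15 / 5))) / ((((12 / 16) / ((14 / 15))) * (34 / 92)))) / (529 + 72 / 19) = 0.00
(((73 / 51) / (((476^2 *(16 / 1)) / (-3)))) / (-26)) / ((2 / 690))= 25185 / 1602345472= 0.00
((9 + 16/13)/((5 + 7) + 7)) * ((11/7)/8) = 11/104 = 0.11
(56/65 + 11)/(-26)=-771/1690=-0.46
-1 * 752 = -752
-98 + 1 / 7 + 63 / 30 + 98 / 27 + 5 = -164671 / 1890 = -87.13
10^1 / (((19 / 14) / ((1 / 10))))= 0.74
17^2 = 289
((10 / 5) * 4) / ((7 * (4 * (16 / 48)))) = 6 / 7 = 0.86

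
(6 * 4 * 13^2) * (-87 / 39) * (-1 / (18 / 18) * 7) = 63336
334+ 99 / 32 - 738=-12829 / 32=-400.91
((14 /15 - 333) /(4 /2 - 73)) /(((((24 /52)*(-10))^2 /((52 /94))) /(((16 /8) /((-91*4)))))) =-841789 /1261386000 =-0.00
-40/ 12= -10/ 3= -3.33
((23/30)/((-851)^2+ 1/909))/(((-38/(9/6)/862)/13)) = -0.00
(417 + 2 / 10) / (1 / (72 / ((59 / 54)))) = 8110368 / 295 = 27492.77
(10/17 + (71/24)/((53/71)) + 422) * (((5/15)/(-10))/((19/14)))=-12913243/1232568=-10.48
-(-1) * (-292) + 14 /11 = -3198 /11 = -290.73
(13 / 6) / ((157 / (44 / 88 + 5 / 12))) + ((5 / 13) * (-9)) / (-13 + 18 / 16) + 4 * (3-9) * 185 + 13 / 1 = -12359724367 / 2792088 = -4426.70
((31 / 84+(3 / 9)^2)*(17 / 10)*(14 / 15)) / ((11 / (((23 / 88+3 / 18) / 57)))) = 1921 / 3693600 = 0.00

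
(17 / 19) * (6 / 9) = 34 / 57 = 0.60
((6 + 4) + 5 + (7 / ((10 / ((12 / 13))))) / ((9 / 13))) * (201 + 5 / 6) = 289429 / 90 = 3215.88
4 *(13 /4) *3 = 39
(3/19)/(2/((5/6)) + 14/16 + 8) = 120/8569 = 0.01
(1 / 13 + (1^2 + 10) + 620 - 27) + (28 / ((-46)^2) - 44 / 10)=20620346 / 34385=599.69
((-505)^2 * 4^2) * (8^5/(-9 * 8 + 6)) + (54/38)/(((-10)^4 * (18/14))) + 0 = -12702121983999307/6270000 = -2025856775.76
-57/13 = -4.38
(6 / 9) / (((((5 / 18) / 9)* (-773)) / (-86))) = 9288 / 3865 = 2.40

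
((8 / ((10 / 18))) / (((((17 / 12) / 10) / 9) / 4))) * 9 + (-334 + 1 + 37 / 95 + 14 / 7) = 52653904 / 1615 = 32603.04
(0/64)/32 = 0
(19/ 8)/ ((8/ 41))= 779/ 64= 12.17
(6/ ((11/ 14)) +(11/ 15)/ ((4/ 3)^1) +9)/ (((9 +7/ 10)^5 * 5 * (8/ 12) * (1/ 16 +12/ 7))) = 3192000/ 94460742827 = 0.00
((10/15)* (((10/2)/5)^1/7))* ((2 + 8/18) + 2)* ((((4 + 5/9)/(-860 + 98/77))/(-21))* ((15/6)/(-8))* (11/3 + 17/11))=-0.00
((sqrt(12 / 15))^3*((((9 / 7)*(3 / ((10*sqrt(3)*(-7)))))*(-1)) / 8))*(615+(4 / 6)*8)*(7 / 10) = 5583*sqrt(15) / 17500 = 1.24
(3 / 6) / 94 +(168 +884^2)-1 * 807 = 146793597 / 188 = 780817.01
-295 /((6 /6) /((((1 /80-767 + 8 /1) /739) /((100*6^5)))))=0.00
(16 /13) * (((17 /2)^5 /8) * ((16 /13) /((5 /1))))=1419857 /845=1680.30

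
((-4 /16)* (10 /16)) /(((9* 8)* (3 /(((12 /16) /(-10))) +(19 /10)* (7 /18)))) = 0.00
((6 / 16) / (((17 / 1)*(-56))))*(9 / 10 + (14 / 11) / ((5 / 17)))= -345 / 167552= -0.00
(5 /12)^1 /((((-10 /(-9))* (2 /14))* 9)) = 7 /24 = 0.29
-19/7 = -2.71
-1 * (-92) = 92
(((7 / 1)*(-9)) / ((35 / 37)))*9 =-2997 / 5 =-599.40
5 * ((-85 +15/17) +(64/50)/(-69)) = -2467294/5865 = -420.68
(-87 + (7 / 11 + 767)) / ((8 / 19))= 142253 / 88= 1616.51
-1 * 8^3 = -512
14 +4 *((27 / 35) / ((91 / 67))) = 51826 / 3185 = 16.27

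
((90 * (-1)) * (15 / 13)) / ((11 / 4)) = -5400 / 143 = -37.76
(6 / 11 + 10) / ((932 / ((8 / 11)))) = 232 / 28193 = 0.01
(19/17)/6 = 0.19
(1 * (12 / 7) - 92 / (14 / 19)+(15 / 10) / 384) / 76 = -1.62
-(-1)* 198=198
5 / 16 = 0.31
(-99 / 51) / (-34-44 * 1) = 11 / 442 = 0.02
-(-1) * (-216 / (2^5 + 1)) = -72 / 11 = -6.55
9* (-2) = -18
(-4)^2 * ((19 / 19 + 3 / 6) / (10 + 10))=6 / 5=1.20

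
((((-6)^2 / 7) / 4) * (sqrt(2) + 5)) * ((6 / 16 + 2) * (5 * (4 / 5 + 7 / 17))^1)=17613 * sqrt(2) / 952 + 88065 / 952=118.67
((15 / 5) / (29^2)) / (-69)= -1 / 19343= -0.00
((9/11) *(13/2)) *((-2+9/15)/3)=-273/110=-2.48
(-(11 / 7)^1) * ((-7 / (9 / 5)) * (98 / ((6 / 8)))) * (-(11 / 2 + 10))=-334180 / 27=-12377.04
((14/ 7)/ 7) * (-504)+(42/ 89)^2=-1138860/ 7921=-143.78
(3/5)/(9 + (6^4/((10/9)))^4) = 125/385610460477267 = 0.00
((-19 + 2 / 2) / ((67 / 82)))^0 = 1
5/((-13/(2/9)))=-10/117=-0.09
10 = 10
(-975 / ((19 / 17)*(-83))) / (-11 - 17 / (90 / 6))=-19125 / 22078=-0.87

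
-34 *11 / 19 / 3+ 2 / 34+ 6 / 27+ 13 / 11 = -5.10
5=5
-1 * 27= -27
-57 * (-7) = 399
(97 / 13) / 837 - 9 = -97832 / 10881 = -8.99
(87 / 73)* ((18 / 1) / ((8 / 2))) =783 / 146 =5.36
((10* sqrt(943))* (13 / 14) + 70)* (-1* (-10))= 700 + 650* sqrt(943) / 7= 3551.49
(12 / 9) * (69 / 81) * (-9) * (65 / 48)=-1495 / 108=-13.84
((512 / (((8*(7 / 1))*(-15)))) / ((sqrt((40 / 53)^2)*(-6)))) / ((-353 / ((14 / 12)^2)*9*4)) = -371 / 25733700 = -0.00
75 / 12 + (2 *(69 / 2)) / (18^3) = 12173 / 1944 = 6.26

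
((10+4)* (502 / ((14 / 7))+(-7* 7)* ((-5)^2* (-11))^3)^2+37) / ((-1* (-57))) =4846132876708012767 / 19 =255059625089895408.79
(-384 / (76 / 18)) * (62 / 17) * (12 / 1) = -1285632 / 323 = -3980.28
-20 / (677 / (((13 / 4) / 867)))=-65 / 586959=-0.00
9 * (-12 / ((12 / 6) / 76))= -4104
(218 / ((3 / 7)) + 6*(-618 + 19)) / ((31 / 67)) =-620152 / 93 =-6668.30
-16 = -16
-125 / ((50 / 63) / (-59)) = 18585 / 2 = 9292.50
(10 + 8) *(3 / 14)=27 / 7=3.86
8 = 8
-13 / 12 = -1.08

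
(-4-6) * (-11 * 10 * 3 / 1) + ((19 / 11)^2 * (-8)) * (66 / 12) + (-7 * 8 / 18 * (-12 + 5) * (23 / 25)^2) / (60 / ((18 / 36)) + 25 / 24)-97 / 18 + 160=170682017611 / 51356250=3323.49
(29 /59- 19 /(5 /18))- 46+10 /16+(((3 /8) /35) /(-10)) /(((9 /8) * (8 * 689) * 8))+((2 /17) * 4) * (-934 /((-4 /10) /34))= 101748613577461 /2731747200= 37246.72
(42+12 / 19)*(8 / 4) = 1620 / 19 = 85.26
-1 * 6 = -6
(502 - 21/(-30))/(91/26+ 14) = 5027/175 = 28.73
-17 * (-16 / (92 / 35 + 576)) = 2380 / 5063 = 0.47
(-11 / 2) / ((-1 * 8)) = 0.69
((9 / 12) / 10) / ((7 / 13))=39 / 280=0.14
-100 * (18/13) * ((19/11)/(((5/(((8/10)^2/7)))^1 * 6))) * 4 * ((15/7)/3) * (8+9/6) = -138624/7007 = -19.78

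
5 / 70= 1 / 14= 0.07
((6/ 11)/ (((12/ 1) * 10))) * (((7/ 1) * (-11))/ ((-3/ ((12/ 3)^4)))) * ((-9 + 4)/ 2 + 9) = 2912/ 15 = 194.13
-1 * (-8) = 8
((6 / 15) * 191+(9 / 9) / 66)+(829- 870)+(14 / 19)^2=4283687 / 119130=35.96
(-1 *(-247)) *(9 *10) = 22230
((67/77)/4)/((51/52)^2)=0.23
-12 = -12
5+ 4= 9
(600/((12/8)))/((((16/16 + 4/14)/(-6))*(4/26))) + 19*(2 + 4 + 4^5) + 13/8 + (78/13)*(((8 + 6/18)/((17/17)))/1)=7488.29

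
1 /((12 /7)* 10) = 7 /120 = 0.06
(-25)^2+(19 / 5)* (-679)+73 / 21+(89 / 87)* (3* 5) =-5896274 / 3045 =-1936.38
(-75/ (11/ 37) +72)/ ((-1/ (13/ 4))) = 25779/ 44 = 585.89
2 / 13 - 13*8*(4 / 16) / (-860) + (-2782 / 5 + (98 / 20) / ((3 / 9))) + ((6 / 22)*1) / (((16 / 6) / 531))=-119833951 / 245960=-487.21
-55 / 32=-1.72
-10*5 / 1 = -50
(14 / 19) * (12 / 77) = 24 / 209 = 0.11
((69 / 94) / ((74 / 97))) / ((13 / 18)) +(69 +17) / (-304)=1.05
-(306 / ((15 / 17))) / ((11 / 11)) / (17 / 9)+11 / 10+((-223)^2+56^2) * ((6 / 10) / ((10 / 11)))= 173542 / 5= 34708.40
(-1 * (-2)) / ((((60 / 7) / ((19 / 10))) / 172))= 5719 / 75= 76.25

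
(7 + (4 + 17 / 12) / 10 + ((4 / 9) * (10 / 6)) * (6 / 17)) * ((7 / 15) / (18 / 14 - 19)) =-467999 / 2276640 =-0.21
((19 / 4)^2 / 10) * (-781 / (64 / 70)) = -1973587 / 1024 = -1927.33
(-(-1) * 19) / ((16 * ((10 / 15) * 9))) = 19 / 96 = 0.20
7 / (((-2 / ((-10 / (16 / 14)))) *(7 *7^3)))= 5 / 392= 0.01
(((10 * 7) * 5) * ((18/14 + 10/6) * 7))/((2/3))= 10850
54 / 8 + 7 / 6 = 95 / 12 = 7.92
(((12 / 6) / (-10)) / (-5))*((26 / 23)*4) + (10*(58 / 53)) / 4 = 88887 / 30475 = 2.92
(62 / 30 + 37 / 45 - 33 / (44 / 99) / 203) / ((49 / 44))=202829 / 89523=2.27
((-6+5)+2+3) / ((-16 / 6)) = -3 / 2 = -1.50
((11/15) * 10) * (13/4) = 143/6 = 23.83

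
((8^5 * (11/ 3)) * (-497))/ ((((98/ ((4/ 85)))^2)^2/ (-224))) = 13103005696/ 18424053991875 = 0.00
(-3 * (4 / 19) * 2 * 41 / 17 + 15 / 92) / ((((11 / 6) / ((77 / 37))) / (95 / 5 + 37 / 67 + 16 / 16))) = -145746783 / 2166646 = -67.27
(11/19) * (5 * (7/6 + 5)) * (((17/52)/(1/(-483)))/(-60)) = 1113959/23712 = 46.98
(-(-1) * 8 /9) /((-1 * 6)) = -4 /27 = -0.15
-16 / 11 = -1.45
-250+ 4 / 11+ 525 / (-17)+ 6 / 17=-52391 / 187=-280.17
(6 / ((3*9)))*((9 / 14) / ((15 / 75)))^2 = 225 / 98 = 2.30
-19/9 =-2.11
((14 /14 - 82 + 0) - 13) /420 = -47 /210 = -0.22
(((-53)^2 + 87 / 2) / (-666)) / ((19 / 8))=-11410 / 6327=-1.80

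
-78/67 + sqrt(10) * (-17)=-17 * sqrt(10)- 78/67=-54.92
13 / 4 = 3.25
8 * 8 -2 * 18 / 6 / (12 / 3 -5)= 70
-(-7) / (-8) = -7 / 8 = -0.88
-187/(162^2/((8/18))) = -187/59049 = -0.00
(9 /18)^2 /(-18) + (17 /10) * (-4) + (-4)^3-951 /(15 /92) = -2125301 /360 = -5903.61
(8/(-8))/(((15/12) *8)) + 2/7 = 13/70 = 0.19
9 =9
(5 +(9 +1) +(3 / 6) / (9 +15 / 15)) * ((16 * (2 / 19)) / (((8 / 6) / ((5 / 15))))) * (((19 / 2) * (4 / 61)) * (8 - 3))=19.74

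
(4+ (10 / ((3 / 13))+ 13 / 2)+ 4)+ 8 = 395 / 6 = 65.83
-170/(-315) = 34/63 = 0.54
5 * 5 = 25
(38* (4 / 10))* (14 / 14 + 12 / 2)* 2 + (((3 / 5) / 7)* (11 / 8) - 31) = 50937 / 280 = 181.92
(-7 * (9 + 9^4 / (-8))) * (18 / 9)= 45423 / 4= 11355.75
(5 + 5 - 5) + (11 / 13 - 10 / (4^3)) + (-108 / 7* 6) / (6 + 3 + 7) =-279 / 2912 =-0.10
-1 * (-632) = 632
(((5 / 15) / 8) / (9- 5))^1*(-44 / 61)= -11 / 1464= -0.01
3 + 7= 10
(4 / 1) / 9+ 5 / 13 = 0.83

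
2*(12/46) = 12/23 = 0.52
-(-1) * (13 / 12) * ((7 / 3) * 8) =182 / 9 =20.22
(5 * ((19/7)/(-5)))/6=-19/42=-0.45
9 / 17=0.53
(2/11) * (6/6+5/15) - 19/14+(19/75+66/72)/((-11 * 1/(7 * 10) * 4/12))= -27086/1155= -23.45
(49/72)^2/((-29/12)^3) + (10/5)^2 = 3.97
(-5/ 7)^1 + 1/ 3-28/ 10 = -334/ 105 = -3.18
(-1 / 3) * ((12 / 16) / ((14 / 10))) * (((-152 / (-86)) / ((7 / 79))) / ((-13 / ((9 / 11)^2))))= 607905 / 3314311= 0.18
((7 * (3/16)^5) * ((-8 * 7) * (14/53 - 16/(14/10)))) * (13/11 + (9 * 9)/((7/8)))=3632983407/38207488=95.09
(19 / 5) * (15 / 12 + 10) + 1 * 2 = 179 / 4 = 44.75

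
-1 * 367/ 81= -367/ 81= -4.53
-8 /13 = -0.62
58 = 58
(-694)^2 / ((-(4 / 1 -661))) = 481636 / 657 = 733.08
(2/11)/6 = 1/33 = 0.03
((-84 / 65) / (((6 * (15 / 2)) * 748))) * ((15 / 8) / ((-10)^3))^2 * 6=-63 / 77792000000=-0.00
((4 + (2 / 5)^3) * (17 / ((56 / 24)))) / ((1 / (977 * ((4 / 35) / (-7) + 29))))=179741335716 / 214375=838443.55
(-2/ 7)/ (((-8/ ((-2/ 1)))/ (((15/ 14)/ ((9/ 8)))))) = -10/ 147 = -0.07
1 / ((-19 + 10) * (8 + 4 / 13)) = -13 / 972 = -0.01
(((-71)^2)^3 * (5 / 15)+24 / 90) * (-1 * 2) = -427000946406 / 5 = -85400189281.20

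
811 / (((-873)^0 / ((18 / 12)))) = 2433 / 2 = 1216.50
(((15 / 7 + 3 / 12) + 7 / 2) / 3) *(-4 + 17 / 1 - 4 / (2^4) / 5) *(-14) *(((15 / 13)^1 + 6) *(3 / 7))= -113553 / 104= -1091.86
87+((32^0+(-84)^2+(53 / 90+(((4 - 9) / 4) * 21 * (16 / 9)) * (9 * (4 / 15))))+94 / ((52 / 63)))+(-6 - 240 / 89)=371628353 / 52065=7137.78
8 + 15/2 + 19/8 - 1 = 135/8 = 16.88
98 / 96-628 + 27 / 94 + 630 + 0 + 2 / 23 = 176161 / 51888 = 3.40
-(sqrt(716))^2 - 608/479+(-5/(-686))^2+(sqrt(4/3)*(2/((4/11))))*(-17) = -161683596937/225415484 - 187*sqrt(3)/3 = -825.23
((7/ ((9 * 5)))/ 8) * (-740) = -259/ 18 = -14.39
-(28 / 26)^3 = -2744 / 2197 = -1.25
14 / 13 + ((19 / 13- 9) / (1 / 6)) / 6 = -84 / 13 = -6.46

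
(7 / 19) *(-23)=-161 / 19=-8.47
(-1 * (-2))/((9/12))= 8/3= 2.67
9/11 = 0.82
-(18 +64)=-82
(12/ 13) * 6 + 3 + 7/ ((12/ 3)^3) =7195/ 832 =8.65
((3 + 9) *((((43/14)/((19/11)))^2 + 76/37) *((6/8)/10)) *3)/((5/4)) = 368696583/32724650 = 11.27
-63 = -63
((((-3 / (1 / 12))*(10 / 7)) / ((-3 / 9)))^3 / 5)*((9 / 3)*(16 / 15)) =806215680 / 343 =2350483.03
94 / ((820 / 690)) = 3243 / 41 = 79.10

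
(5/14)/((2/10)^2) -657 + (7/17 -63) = -169137/238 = -710.66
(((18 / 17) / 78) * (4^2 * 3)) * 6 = 864 / 221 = 3.91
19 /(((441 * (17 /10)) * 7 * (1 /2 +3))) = 380 /367353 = 0.00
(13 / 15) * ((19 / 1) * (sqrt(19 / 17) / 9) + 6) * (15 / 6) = 247 * sqrt(323) / 918 + 13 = 17.84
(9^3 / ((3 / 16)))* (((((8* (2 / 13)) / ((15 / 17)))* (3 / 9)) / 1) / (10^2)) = 29376 / 1625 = 18.08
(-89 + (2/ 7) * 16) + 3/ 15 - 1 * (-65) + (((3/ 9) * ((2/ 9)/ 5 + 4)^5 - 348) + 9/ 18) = -46548888077/ 7750181250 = -6.01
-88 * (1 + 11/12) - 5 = -521/3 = -173.67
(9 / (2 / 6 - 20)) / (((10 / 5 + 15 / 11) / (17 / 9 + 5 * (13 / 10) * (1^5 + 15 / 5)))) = -8283 / 2183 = -3.79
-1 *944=-944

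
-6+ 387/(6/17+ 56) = 831/958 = 0.87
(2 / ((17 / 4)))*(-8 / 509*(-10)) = 640 / 8653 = 0.07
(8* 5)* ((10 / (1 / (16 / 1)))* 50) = 320000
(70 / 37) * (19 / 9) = 1330 / 333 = 3.99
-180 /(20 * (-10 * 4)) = 9 /40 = 0.22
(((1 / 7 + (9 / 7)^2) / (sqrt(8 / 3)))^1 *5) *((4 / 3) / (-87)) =-440 *sqrt(6) / 12789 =-0.08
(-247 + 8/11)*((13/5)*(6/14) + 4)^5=-71117440799913/82534375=-861670.56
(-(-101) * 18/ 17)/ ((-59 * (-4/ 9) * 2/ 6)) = 24543/ 2006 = 12.23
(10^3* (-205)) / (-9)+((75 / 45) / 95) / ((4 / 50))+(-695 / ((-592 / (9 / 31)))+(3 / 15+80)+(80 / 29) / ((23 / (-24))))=239204366836139 / 10465870320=22855.66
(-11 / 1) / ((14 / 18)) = -99 / 7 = -14.14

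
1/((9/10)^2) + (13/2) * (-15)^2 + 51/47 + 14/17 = 189709925/129438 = 1465.64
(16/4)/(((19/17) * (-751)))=-68/14269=-0.00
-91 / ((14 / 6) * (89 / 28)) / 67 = -1092 / 5963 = -0.18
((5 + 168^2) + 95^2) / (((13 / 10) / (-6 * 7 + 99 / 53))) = -792392580 / 689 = -1150061.80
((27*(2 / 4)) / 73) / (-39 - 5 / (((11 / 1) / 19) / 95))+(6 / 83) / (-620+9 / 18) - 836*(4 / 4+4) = -197775692588479 / 47314755236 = -4180.00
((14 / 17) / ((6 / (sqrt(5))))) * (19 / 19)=7 * sqrt(5) / 51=0.31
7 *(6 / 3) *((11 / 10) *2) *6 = 924 / 5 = 184.80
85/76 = 1.12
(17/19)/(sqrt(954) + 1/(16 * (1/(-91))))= 1456/263701 + 768 * sqrt(106)/263701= 0.04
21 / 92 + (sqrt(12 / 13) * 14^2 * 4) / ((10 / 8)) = 21 / 92 + 6272 * sqrt(39) / 65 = 602.82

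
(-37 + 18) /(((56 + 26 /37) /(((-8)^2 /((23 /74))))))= -1664704 /24127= -69.00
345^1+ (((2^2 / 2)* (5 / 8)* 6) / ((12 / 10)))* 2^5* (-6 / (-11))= 4995 / 11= 454.09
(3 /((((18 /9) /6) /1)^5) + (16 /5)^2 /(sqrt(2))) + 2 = 128*sqrt(2) /25 + 731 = 738.24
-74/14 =-37/7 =-5.29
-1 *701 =-701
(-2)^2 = 4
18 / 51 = 6 / 17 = 0.35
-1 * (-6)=6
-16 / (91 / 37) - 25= -2867 / 91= -31.51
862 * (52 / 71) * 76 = 3406624 / 71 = 47980.62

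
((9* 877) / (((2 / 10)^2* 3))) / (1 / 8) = 526200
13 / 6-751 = -748.83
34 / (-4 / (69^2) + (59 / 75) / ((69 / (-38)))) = -674475 / 8611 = -78.33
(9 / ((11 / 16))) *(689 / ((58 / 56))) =2778048 / 319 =8708.61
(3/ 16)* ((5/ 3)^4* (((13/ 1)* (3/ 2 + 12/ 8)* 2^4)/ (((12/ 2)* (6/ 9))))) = 8125/ 36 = 225.69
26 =26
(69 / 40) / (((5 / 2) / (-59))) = -4071 / 100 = -40.71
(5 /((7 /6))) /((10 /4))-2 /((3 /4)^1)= -20 /21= -0.95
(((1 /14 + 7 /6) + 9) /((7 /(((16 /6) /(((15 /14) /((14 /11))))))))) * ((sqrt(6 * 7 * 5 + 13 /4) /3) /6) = 344 * sqrt(853) /2673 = 3.76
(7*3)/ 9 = 7/ 3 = 2.33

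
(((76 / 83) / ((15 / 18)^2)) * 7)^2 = 366799104 / 4305625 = 85.19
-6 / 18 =-1 / 3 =-0.33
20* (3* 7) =420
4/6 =2/3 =0.67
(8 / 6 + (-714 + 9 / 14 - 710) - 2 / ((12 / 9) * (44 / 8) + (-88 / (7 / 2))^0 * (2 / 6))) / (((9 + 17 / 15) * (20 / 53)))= -72818131 / 195776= -371.95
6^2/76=9/19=0.47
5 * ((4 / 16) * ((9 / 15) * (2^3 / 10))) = 3 / 5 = 0.60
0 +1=1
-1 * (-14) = 14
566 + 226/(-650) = 183837/325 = 565.65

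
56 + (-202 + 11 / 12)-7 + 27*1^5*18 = 4007 / 12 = 333.92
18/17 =1.06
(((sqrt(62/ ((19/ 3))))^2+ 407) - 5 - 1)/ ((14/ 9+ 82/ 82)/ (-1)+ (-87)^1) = -70245/ 15314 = -4.59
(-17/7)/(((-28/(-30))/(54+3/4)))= -55845/392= -142.46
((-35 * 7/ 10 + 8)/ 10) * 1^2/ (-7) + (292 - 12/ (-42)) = 40953/ 140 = 292.52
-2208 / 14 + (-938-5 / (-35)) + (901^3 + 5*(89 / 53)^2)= 14382139934777 / 19663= 731431619.53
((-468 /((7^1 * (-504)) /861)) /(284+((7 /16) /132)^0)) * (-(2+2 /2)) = -1599 /1330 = -1.20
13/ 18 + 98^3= 16941469/ 18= 941192.72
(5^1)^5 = 3125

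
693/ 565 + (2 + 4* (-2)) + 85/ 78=-162341/ 44070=-3.68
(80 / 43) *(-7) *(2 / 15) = -1.74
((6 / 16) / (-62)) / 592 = -3 / 293632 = -0.00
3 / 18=1 / 6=0.17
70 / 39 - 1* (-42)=1708 / 39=43.79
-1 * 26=-26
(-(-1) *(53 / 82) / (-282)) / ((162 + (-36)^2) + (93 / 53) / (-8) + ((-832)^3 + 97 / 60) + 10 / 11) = 308990 / 77642657758582261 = 0.00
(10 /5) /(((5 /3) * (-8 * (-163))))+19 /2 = 30973 /3260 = 9.50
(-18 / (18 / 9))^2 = 81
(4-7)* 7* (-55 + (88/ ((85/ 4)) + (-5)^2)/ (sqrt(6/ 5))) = 1155-17339* sqrt(30)/ 170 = 596.36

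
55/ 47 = 1.17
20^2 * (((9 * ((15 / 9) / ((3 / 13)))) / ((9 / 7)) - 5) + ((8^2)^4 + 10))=60398177600 / 9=6710908622.22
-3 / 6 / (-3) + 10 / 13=73 / 78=0.94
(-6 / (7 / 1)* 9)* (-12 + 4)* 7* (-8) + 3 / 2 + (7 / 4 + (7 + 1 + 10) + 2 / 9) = -123643 / 36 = -3434.53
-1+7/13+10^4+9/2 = 260105/26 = 10004.04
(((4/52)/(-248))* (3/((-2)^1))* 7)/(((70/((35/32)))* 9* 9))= 7/11142144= 0.00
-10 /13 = -0.77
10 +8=18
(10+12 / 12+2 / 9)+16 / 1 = 245 / 9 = 27.22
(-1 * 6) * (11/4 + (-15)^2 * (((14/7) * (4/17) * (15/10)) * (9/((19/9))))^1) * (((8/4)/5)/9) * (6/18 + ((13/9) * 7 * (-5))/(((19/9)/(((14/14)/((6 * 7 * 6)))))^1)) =-143171539/3313980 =-43.20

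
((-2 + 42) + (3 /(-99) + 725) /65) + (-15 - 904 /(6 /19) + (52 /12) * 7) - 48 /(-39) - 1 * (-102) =-5776376 /2145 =-2692.95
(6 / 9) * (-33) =-22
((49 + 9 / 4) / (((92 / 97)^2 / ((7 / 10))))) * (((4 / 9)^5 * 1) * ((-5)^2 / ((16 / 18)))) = 67509575 / 3470769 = 19.45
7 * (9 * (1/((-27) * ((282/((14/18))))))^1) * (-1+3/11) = 196/41877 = 0.00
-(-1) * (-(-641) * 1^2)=641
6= 6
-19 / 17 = -1.12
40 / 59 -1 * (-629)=37151 / 59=629.68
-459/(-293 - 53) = 459/346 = 1.33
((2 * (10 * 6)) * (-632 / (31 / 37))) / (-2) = 1403040 / 31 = 45259.35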